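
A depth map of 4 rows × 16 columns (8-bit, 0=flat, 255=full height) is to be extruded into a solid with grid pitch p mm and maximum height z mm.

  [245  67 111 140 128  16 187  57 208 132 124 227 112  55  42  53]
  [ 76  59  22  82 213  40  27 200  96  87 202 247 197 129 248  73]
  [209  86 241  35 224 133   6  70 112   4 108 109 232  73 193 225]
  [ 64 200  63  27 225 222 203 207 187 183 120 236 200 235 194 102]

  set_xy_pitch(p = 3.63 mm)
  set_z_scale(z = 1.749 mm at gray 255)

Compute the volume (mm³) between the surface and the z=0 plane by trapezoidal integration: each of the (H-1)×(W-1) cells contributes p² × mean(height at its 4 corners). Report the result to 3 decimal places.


height_mm = gray/255 × 1.749; cell vol = 3.63² × mean(4 corners)
unit = 3.63² × 1.749 / (4×255) = 0.0225945 mm³ per gray-sum
row 0: Σ corner-gray over 15 cells = 7357  → 166.2278
row 1: Σ corner-gray over 15 cells = 7533  → 170.2044
row 2: Σ corner-gray over 15 cells = 8856  → 200.0970
Σ rows: total corner-gray = 23746  → 536.5292 mm³

536.529


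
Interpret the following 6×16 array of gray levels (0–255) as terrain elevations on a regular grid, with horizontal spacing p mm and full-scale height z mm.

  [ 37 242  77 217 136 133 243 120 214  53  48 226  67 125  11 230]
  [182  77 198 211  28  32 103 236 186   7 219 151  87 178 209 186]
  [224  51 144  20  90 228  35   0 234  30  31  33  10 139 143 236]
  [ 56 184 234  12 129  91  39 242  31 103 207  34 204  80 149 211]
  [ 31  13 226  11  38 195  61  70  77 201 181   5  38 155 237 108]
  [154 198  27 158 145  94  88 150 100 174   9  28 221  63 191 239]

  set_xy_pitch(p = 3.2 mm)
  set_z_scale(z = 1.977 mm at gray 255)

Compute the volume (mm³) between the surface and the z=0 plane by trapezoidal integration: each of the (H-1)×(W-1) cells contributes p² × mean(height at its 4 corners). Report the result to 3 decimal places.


708.001

height_mm = gray/255 × 1.977; cell vol = 3.2² × mean(4 corners)
unit = 3.2² × 1.977 / (4×255) = 0.0198475 mm³ per gray-sum
row 0: Σ corner-gray over 15 cells = 8303  → 164.7940
row 1: Σ corner-gray over 15 cells = 7048  → 139.8854
row 2: Σ corner-gray over 15 cells = 6581  → 130.6166
row 3: Σ corner-gray over 15 cells = 6900  → 136.9480
row 4: Σ corner-gray over 15 cells = 6840  → 135.7571
Σ rows: total corner-gray = 35672  → 708.0011 mm³


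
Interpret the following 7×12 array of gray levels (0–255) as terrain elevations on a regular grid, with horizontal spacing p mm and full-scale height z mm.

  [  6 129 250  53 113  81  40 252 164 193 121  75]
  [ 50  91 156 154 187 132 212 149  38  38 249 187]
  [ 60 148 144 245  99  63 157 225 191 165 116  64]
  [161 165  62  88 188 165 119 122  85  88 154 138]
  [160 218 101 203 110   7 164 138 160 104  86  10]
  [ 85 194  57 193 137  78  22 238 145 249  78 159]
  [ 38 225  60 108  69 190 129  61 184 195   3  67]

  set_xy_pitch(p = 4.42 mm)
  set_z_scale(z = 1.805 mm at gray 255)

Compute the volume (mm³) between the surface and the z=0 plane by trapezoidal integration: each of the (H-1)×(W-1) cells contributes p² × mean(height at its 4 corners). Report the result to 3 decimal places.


height_mm = gray/255 × 1.805; cell vol = 4.42² × mean(4 corners)
unit = 4.42² × 1.805 / (4×255) = 0.0345718 mm³ per gray-sum
row 0: Σ corner-gray over 11 cells = 5922  → 204.7340
row 1: Σ corner-gray over 11 cells = 6279  → 217.0761
row 2: Σ corner-gray over 11 cells = 6001  → 207.4652
row 3: Σ corner-gray over 11 cells = 5523  → 190.9399
row 4: Σ corner-gray over 11 cells = 5778  → 199.7557
row 5: Σ corner-gray over 11 cells = 5579  → 192.8759
Σ rows: total corner-gray = 35082  → 1212.8467 mm³

1212.847


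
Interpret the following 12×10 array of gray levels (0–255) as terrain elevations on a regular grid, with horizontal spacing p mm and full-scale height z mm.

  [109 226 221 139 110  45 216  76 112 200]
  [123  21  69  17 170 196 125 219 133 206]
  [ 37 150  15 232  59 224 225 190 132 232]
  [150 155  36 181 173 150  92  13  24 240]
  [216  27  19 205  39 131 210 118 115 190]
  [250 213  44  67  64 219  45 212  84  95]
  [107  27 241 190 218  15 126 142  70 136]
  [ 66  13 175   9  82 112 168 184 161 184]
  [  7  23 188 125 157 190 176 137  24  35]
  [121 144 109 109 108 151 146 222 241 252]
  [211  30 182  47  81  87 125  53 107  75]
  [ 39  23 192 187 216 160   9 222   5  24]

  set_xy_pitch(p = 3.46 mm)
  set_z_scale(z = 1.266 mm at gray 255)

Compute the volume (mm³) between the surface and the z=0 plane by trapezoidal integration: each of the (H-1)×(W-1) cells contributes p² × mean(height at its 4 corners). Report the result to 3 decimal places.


733.850

height_mm = gray/255 × 1.266; cell vol = 3.46² × mean(4 corners)
unit = 3.46² × 1.266 / (4×255) = 0.0148589 mm³ per gray-sum
row 0: Σ corner-gray over 9 cells = 4828  → 71.7386
row 1: Σ corner-gray over 9 cells = 4952  → 73.5811
row 2: Σ corner-gray over 9 cells = 4761  → 70.7431
row 3: Σ corner-gray over 9 cells = 4172  → 61.9912
row 4: Σ corner-gray over 9 cells = 4375  → 65.0075
row 5: Σ corner-gray over 9 cells = 4542  → 67.4890
row 6: Σ corner-gray over 9 cells = 4359  → 64.7698
row 7: Σ corner-gray over 9 cells = 4140  → 61.5157
row 8: Σ corner-gray over 9 cells = 4915  → 73.0313
row 9: Σ corner-gray over 9 cells = 4543  → 67.5038
row 10: Σ corner-gray over 9 cells = 3801  → 56.4786
Σ rows: total corner-gray = 49388  → 733.8498 mm³


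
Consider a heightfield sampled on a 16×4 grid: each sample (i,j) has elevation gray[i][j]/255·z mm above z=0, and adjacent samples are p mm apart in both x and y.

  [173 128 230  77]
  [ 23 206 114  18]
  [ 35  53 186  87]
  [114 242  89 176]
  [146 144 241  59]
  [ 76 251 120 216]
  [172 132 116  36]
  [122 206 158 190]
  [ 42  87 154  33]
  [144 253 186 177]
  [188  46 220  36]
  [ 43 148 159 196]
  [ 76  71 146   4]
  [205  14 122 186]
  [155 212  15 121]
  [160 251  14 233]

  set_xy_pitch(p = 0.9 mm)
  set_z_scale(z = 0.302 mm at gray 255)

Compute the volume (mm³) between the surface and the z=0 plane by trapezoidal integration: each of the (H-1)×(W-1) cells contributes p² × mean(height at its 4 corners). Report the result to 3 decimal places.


5.853

height_mm = gray/255 × 0.302; cell vol = 0.9² × mean(4 corners)
unit = 0.9² × 0.302 / (4×255) = 0.000239824 mm³ per gray-sum
row 0: Σ corner-gray over 3 cells = 1647  → 0.3950
row 1: Σ corner-gray over 3 cells = 1281  → 0.3072
row 2: Σ corner-gray over 3 cells = 1552  → 0.3722
row 3: Σ corner-gray over 3 cells = 1927  → 0.4621
row 4: Σ corner-gray over 3 cells = 2009  → 0.4818
row 5: Σ corner-gray over 3 cells = 1738  → 0.4168
row 6: Σ corner-gray over 3 cells = 1744  → 0.4183
row 7: Σ corner-gray over 3 cells = 1597  → 0.3830
row 8: Σ corner-gray over 3 cells = 1756  → 0.4211
row 9: Σ corner-gray over 3 cells = 1955  → 0.4689
row 10: Σ corner-gray over 3 cells = 1609  → 0.3859
row 11: Σ corner-gray over 3 cells = 1367  → 0.3278
row 12: Σ corner-gray over 3 cells = 1177  → 0.2823
row 13: Σ corner-gray over 3 cells = 1393  → 0.3341
row 14: Σ corner-gray over 3 cells = 1653  → 0.3964
Σ rows: total corner-gray = 24405  → 5.8529 mm³


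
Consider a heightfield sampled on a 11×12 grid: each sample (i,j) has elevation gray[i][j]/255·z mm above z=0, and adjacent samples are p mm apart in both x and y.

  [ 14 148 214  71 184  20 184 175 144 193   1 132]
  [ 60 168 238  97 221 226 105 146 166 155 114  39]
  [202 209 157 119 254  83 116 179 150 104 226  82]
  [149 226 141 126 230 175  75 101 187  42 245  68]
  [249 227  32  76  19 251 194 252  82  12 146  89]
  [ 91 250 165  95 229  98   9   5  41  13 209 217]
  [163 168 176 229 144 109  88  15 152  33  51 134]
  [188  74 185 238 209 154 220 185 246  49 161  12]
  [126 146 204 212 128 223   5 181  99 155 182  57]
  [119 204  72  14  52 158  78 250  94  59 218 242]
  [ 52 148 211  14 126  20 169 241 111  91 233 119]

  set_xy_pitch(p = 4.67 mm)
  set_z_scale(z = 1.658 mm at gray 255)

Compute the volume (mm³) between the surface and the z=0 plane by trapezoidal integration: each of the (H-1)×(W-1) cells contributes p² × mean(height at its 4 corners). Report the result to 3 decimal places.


2180.574

height_mm = gray/255 × 1.658; cell vol = 4.67² × mean(4 corners)
unit = 4.67² × 1.658 / (4×255) = 0.0354502 mm³ per gray-sum
row 0: Σ corner-gray over 11 cells = 6185  → 219.2592
row 1: Σ corner-gray over 11 cells = 6849  → 242.7981
row 2: Σ corner-gray over 11 cells = 6791  → 240.7420
row 3: Σ corner-gray over 11 cells = 6233  → 220.9608
row 4: Σ corner-gray over 11 cells = 5456  → 193.4160
row 5: Σ corner-gray over 11 cells = 5163  → 183.0291
row 6: Σ corner-gray over 11 cells = 6269  → 222.2370
row 7: Σ corner-gray over 11 cells = 6895  → 244.4288
row 8: Σ corner-gray over 11 cells = 6012  → 213.1263
row 9: Σ corner-gray over 11 cells = 5658  → 200.5770
Σ rows: total corner-gray = 61511  → 2180.5744 mm³


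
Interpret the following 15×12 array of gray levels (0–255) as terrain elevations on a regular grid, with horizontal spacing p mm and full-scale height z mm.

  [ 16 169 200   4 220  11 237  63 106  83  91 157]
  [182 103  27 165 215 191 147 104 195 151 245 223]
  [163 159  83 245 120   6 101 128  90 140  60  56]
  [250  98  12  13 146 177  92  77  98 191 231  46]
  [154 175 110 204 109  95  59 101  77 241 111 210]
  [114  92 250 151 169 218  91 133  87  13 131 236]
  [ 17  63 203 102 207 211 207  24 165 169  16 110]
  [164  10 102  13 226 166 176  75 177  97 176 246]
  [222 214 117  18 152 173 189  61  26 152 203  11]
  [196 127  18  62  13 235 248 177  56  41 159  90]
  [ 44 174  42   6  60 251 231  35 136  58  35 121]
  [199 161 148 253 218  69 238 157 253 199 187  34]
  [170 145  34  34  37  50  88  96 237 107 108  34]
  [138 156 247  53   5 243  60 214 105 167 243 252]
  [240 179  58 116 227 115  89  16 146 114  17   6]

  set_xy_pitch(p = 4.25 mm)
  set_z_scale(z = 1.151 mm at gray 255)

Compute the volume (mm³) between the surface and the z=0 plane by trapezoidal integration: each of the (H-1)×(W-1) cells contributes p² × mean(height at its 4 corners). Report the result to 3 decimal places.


height_mm = gray/255 × 1.151; cell vol = 4.25² × mean(4 corners)
unit = 4.25² × 1.151 / (4×255) = 0.0203823 mm³ per gray-sum
row 0: Σ corner-gray over 11 cells = 6032  → 122.9460
row 1: Σ corner-gray over 11 cells = 5974  → 121.7638
row 2: Σ corner-gray over 11 cells = 5049  → 102.9102
row 3: Σ corner-gray over 11 cells = 5494  → 111.9803
row 4: Σ corner-gray over 11 cells = 5948  → 121.2339
row 5: Σ corner-gray over 11 cells = 5881  → 119.8683
row 6: Σ corner-gray over 11 cells = 5707  → 116.3217
row 7: Σ corner-gray over 11 cells = 5689  → 115.9549
row 8: Σ corner-gray over 11 cells = 5401  → 110.0848
row 9: Σ corner-gray over 11 cells = 4779  → 97.4070
row 10: Σ corner-gray over 11 cells = 6220  → 126.7779
row 11: Σ corner-gray over 11 cells = 6075  → 123.8224
row 12: Σ corner-gray over 11 cells = 5452  → 111.1243
row 13: Σ corner-gray over 11 cells = 5776  → 117.7281
Σ rows: total corner-gray = 79477  → 1619.9234 mm³

1619.923


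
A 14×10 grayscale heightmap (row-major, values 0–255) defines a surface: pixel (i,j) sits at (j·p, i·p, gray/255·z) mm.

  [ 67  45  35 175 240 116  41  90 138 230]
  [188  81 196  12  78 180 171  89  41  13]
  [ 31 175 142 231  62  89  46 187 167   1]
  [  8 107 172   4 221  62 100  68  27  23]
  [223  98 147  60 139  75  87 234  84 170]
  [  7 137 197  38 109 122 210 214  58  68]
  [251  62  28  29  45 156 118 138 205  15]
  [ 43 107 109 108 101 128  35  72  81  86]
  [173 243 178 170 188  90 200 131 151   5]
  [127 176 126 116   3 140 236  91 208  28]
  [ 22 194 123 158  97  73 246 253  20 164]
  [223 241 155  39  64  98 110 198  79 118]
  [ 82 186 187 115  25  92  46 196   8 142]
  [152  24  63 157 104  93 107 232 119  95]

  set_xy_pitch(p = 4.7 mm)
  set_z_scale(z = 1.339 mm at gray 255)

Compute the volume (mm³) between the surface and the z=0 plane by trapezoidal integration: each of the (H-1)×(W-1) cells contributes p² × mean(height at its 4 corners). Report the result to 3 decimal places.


1603.039

height_mm = gray/255 × 1.339; cell vol = 4.7² × mean(4 corners)
unit = 4.7² × 1.339 / (4×255) = 0.0289985 mm³ per gray-sum
row 0: Σ corner-gray over 9 cells = 3954  → 114.6602
row 1: Σ corner-gray over 9 cells = 4127  → 119.6770
row 2: Σ corner-gray over 9 cells = 3783  → 109.7015
row 3: Σ corner-gray over 9 cells = 3794  → 110.0205
row 4: Σ corner-gray over 9 cells = 4486  → 130.0874
row 5: Σ corner-gray over 9 cells = 4073  → 118.1111
row 6: Σ corner-gray over 9 cells = 3439  → 99.7260
row 7: Σ corner-gray over 9 cells = 4491  → 130.2324
row 8: Σ corner-gray over 9 cells = 5227  → 151.5754
row 9: Σ corner-gray over 9 cells = 4861  → 140.9619
row 10: Σ corner-gray over 9 cells = 4823  → 139.8600
row 11: Σ corner-gray over 9 cells = 4243  → 123.0408
row 12: Σ corner-gray over 9 cells = 3979  → 115.3852
Σ rows: total corner-gray = 55280  → 1603.0392 mm³


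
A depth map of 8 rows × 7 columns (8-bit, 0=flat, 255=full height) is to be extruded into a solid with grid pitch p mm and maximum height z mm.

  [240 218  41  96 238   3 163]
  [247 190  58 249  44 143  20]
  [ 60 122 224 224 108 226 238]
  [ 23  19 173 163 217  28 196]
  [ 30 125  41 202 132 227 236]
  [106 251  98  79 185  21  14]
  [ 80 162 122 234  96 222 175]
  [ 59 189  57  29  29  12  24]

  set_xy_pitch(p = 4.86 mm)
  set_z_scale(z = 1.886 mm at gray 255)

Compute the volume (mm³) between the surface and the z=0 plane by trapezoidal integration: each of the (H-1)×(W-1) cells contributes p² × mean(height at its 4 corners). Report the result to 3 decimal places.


height_mm = gray/255 × 1.886; cell vol = 4.86² × mean(4 corners)
unit = 4.86² × 1.886 / (4×255) = 0.0436731 mm³ per gray-sum
row 0: Σ corner-gray over 6 cells = 3230  → 141.0641
row 1: Σ corner-gray over 6 cells = 3741  → 163.3811
row 2: Σ corner-gray over 6 cells = 3525  → 153.9477
row 3: Σ corner-gray over 6 cells = 3139  → 137.0899
row 4: Σ corner-gray over 6 cells = 3108  → 135.7360
row 5: Σ corner-gray over 6 cells = 3315  → 144.7763
row 6: Σ corner-gray over 6 cells = 2642  → 115.3843
Σ rows: total corner-gray = 22700  → 991.3795 mm³

991.379


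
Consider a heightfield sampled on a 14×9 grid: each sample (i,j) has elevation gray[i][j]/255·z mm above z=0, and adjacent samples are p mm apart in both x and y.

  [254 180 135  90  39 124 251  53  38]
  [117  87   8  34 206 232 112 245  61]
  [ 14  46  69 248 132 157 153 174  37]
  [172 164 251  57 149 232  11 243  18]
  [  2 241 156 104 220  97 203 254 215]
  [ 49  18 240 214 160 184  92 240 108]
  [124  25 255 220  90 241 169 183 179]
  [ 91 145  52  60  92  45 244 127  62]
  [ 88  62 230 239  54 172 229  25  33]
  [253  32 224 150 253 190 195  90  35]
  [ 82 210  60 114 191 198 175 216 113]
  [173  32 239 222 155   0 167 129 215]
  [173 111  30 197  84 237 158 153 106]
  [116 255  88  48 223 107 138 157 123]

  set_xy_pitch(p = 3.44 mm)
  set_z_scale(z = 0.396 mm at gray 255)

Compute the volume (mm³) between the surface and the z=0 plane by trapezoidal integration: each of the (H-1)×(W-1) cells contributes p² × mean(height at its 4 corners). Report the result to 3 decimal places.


height_mm = gray/255 × 0.396; cell vol = 3.44² × mean(4 corners)
unit = 3.44² × 0.396 / (4×255) = 0.00459422 mm³ per gray-sum
row 0: Σ corner-gray over 8 cells = 4062  → 18.6617
row 1: Σ corner-gray over 8 cells = 4035  → 18.5377
row 2: Σ corner-gray over 8 cells = 4413  → 20.2743
row 3: Σ corner-gray over 8 cells = 5171  → 23.7567
row 4: Σ corner-gray over 8 cells = 5220  → 23.9818
row 5: Σ corner-gray over 8 cells = 5122  → 23.5316
row 6: Σ corner-gray over 8 cells = 4352  → 19.9941
row 7: Σ corner-gray over 8 cells = 3826  → 17.5775
row 8: Σ corner-gray over 8 cells = 4699  → 21.5882
row 9: Σ corner-gray over 8 cells = 5079  → 23.3340
row 10: Σ corner-gray over 8 cells = 4799  → 22.0477
row 11: Σ corner-gray over 8 cells = 4495  → 20.6510
row 12: Σ corner-gray over 8 cells = 4490  → 20.6281
Σ rows: total corner-gray = 59763  → 274.5644 mm³

274.564


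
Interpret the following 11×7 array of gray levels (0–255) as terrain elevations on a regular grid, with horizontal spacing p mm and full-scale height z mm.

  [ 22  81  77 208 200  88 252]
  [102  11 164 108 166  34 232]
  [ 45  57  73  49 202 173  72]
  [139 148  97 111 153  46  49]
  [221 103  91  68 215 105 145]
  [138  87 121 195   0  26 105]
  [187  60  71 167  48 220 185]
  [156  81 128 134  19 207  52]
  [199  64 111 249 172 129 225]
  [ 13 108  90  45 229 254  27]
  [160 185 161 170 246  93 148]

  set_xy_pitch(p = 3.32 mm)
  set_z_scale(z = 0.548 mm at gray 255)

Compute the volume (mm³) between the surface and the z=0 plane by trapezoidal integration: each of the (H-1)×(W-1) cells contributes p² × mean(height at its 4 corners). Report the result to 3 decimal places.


height_mm = gray/255 × 0.548; cell vol = 3.32² × mean(4 corners)
unit = 3.32² × 0.548 / (4×255) = 0.00592184 mm³ per gray-sum
row 0: Σ corner-gray over 6 cells = 2882  → 17.0667
row 1: Σ corner-gray over 6 cells = 2525  → 14.9526
row 2: Σ corner-gray over 6 cells = 2523  → 14.9408
row 3: Σ corner-gray over 6 cells = 2828  → 16.7470
row 4: Σ corner-gray over 6 cells = 2631  → 15.5804
row 5: Σ corner-gray over 6 cells = 2605  → 15.4264
row 6: Σ corner-gray over 6 cells = 2850  → 16.8772
row 7: Σ corner-gray over 6 cells = 3220  → 19.0683
row 8: Σ corner-gray over 6 cells = 3366  → 19.9329
row 9: Σ corner-gray over 6 cells = 3510  → 20.7857
Σ rows: total corner-gray = 28940  → 171.3780 mm³

171.378


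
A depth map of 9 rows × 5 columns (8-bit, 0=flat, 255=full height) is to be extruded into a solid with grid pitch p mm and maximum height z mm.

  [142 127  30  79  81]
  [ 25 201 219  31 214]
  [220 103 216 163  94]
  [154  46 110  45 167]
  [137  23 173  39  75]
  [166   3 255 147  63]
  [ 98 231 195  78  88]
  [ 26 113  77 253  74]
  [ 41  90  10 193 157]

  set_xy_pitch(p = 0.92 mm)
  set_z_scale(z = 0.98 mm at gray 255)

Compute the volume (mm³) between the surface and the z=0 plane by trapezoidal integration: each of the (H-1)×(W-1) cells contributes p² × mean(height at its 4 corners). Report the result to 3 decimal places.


12.658

height_mm = gray/255 × 0.98; cell vol = 0.92² × mean(4 corners)
unit = 0.92² × 0.98 / (4×255) = 0.000813208 mm³ per gray-sum
row 0: Σ corner-gray over 4 cells = 1836  → 1.4930
row 1: Σ corner-gray over 4 cells = 2419  → 1.9671
row 2: Σ corner-gray over 4 cells = 2001  → 1.6272
row 3: Σ corner-gray over 4 cells = 1405  → 1.1426
row 4: Σ corner-gray over 4 cells = 1721  → 1.3995
row 5: Σ corner-gray over 4 cells = 2233  → 1.8159
row 6: Σ corner-gray over 4 cells = 2180  → 1.7728
row 7: Σ corner-gray over 4 cells = 1770  → 1.4394
Σ rows: total corner-gray = 15565  → 12.6576 mm³


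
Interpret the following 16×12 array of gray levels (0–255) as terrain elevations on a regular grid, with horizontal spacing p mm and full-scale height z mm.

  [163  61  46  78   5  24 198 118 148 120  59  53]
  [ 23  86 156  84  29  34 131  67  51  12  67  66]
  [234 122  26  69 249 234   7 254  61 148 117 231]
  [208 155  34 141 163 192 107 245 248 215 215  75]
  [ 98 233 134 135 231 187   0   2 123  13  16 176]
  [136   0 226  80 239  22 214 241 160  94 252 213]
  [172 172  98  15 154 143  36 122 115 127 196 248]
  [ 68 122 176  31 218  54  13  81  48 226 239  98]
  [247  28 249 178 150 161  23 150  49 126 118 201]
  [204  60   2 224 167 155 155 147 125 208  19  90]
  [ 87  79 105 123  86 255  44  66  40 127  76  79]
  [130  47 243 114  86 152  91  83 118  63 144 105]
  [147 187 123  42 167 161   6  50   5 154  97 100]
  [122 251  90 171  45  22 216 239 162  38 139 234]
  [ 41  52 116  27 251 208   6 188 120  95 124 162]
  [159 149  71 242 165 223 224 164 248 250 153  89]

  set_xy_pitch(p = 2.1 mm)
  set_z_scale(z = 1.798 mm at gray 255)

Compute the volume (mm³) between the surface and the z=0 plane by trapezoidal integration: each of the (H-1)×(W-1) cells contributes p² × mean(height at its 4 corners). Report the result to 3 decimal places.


633.759

height_mm = gray/255 × 1.798; cell vol = 2.1² × mean(4 corners)
unit = 2.1² × 1.798 / (4×255) = 0.00777371 mm³ per gray-sum
row 0: Σ corner-gray over 11 cells = 3453  → 26.8426
row 1: Σ corner-gray over 11 cells = 4562  → 35.4636
row 2: Σ corner-gray over 11 cells = 6752  → 52.4881
row 3: Σ corner-gray over 11 cells = 6135  → 47.6917
row 4: Σ corner-gray over 11 cells = 5827  → 45.2974
row 5: Σ corner-gray over 11 cells = 6181  → 48.0493
row 6: Σ corner-gray over 11 cells = 5358  → 41.6515
row 7: Σ corner-gray over 11 cells = 5494  → 42.7087
row 8: Σ corner-gray over 11 cells = 5730  → 44.5433
row 9: Σ corner-gray over 11 cells = 4986  → 38.7597
row 10: Σ corner-gray over 11 cells = 4685  → 36.4198
row 11: Σ corner-gray over 11 cells = 4748  → 36.9096
row 12: Σ corner-gray over 11 cells = 5333  → 41.4572
row 13: Σ corner-gray over 11 cells = 5679  → 44.1469
row 14: Σ corner-gray over 11 cells = 6603  → 51.3298
Σ rows: total corner-gray = 81526  → 633.7591 mm³


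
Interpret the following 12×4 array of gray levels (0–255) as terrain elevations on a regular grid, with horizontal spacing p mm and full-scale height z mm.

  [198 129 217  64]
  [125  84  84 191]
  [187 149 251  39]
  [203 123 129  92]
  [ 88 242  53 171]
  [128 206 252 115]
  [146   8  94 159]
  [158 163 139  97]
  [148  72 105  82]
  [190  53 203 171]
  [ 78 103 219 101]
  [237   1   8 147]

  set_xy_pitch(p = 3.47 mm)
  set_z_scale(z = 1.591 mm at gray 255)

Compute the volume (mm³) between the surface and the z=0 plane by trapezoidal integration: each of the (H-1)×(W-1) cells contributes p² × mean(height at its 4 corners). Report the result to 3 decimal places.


height_mm = gray/255 × 1.591; cell vol = 3.47² × mean(4 corners)
unit = 3.47² × 1.591 / (4×255) = 0.0187814 mm³ per gray-sum
row 0: Σ corner-gray over 3 cells = 1606  → 30.1630
row 1: Σ corner-gray over 3 cells = 1678  → 31.5153
row 2: Σ corner-gray over 3 cells = 1825  → 34.2761
row 3: Σ corner-gray over 3 cells = 1648  → 30.9518
row 4: Σ corner-gray over 3 cells = 2008  → 37.7131
row 5: Σ corner-gray over 3 cells = 1668  → 31.3274
row 6: Σ corner-gray over 3 cells = 1368  → 25.6930
row 7: Σ corner-gray over 3 cells = 1443  → 27.1016
row 8: Σ corner-gray over 3 cells = 1457  → 27.3646
row 9: Σ corner-gray over 3 cells = 1696  → 31.8533
row 10: Σ corner-gray over 3 cells = 1225  → 23.0073
Σ rows: total corner-gray = 17622  → 330.9666 mm³

330.967


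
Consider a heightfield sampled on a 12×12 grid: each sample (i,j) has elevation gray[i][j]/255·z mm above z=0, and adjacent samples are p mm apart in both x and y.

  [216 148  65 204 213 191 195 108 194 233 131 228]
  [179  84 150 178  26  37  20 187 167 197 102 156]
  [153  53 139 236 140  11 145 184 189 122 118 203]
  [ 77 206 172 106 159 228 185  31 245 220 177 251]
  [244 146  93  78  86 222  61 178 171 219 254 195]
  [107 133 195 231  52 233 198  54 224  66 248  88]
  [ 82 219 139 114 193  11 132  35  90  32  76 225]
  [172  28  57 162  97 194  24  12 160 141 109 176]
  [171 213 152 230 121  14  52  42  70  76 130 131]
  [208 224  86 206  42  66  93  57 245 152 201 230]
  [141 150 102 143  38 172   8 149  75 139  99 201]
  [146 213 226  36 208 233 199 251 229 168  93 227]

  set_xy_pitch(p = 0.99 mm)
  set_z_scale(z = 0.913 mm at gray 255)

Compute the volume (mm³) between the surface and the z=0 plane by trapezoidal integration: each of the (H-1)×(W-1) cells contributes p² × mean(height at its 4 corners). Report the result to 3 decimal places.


height_mm = gray/255 × 0.913; cell vol = 0.99² × mean(4 corners)
unit = 0.99² × 0.913 / (4×255) = 0.000877286 mm³ per gray-sum
row 0: Σ corner-gray over 11 cells = 6439  → 5.6488
row 1: Σ corner-gray over 11 cells = 5661  → 4.9663
row 2: Σ corner-gray over 11 cells = 6816  → 5.9796
row 3: Σ corner-gray over 11 cells = 7241  → 6.3524
row 4: Σ corner-gray over 11 cells = 6918  → 6.0691
row 5: Σ corner-gray over 11 cells = 5852  → 5.1339
row 6: Σ corner-gray over 11 cells = 4705  → 4.1276
row 7: Σ corner-gray over 11 cells = 4818  → 4.2268
row 8: Σ corner-gray over 11 cells = 5684  → 4.9865
row 9: Σ corner-gray over 11 cells = 5674  → 4.9777
row 10: Σ corner-gray over 11 cells = 6577  → 5.7699
Σ rows: total corner-gray = 66385  → 58.2386 mm³

58.239


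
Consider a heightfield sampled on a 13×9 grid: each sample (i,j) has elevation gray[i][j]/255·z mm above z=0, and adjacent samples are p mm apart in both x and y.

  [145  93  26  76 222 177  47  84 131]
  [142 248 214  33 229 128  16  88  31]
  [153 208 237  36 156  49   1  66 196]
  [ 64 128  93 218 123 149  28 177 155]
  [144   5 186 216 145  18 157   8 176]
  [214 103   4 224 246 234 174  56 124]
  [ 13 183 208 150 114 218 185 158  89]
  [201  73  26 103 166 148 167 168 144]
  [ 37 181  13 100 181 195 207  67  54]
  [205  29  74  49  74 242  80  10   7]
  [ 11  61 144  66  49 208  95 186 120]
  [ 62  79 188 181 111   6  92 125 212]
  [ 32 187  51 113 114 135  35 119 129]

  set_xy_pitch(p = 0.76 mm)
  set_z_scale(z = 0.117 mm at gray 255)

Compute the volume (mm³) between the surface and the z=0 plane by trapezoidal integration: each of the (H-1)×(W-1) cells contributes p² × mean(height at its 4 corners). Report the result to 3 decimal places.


height_mm = gray/255 × 0.117; cell vol = 0.76² × mean(4 corners)
unit = 0.76² × 0.117 / (4×255) = 6.62541e-05 mm³ per gray-sum
row 0: Σ corner-gray over 8 cells = 3811  → 0.2525
row 1: Σ corner-gray over 8 cells = 3940  → 0.2610
row 2: Σ corner-gray over 8 cells = 3906  → 0.2588
row 3: Σ corner-gray over 8 cells = 3841  → 0.2545
row 4: Σ corner-gray over 8 cells = 4210  → 0.2789
row 5: Σ corner-gray over 8 cells = 4954  → 0.3282
row 6: Σ corner-gray over 8 cells = 4581  → 0.3035
row 7: Σ corner-gray over 8 cells = 4026  → 0.2667
row 8: Σ corner-gray over 8 cells = 3307  → 0.2191
row 9: Σ corner-gray over 8 cells = 3077  → 0.2039
row 10: Σ corner-gray over 8 cells = 3587  → 0.2377
row 11: Σ corner-gray over 8 cells = 3507  → 0.2324
Σ rows: total corner-gray = 46747  → 3.0972 mm³

3.097


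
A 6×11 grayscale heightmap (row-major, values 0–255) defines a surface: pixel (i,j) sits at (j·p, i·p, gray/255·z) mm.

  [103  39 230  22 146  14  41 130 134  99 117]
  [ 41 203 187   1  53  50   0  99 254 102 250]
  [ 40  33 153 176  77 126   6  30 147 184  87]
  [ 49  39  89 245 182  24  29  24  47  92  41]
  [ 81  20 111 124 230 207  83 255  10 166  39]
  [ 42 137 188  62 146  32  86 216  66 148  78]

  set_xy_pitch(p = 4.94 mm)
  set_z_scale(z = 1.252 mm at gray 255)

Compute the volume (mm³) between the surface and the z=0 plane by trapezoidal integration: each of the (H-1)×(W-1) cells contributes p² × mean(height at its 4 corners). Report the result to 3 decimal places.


626.043

height_mm = gray/255 × 1.252; cell vol = 4.94² × mean(4 corners)
unit = 4.94² × 1.252 / (4×255) = 0.0299542 mm³ per gray-sum
row 0: Σ corner-gray over 10 cells = 4119  → 123.3814
row 1: Σ corner-gray over 10 cells = 4180  → 125.2087
row 2: Σ corner-gray over 10 cells = 3623  → 108.5241
row 3: Σ corner-gray over 10 cells = 4164  → 124.7294
row 4: Σ corner-gray over 10 cells = 4814  → 144.1996
Σ rows: total corner-gray = 20900  → 626.0433 mm³


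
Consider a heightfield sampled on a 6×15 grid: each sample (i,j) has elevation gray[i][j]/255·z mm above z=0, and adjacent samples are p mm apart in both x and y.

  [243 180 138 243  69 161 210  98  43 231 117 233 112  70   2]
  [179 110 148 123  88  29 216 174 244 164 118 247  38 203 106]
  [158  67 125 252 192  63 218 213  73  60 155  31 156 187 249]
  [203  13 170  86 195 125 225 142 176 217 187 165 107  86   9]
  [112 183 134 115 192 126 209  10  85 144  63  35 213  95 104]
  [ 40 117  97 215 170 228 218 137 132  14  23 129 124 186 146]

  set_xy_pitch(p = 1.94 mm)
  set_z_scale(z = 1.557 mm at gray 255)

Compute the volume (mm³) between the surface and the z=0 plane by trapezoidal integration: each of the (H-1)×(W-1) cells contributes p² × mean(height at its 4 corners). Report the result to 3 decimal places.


height_mm = gray/255 × 1.557; cell vol = 1.94² × mean(4 corners)
unit = 1.94² × 1.557 / (4×255) = 0.00574502 mm³ per gray-sum
row 0: Σ corner-gray over 14 cells = 8144  → 46.7875
row 1: Σ corner-gray over 14 cells = 8080  → 46.4198
row 2: Σ corner-gray over 14 cells = 7991  → 45.9085
row 3: Σ corner-gray over 14 cells = 7424  → 42.6511
row 4: Σ corner-gray over 14 cells = 7190  → 41.3067
Σ rows: total corner-gray = 38829  → 223.0736 mm³

223.074


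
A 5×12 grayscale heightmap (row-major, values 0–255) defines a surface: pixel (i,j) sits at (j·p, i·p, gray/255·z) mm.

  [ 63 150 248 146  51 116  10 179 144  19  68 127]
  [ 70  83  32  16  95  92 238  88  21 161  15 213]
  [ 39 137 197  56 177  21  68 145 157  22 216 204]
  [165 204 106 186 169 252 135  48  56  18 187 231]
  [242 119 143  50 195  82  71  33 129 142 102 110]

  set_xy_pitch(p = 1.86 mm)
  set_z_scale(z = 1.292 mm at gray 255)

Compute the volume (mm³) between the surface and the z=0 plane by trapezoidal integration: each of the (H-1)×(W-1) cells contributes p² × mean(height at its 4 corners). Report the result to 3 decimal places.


89.273

height_mm = gray/255 × 1.292; cell vol = 1.86² × mean(4 corners)
unit = 1.86² × 1.292 / (4×255) = 0.00438216 mm³ per gray-sum
row 0: Σ corner-gray over 11 cells = 4417  → 19.3560
row 1: Σ corner-gray over 11 cells = 4600  → 20.1579
row 2: Σ corner-gray over 11 cells = 5753  → 25.2106
row 3: Σ corner-gray over 11 cells = 5602  → 24.5489
Σ rows: total corner-gray = 20372  → 89.2734 mm³


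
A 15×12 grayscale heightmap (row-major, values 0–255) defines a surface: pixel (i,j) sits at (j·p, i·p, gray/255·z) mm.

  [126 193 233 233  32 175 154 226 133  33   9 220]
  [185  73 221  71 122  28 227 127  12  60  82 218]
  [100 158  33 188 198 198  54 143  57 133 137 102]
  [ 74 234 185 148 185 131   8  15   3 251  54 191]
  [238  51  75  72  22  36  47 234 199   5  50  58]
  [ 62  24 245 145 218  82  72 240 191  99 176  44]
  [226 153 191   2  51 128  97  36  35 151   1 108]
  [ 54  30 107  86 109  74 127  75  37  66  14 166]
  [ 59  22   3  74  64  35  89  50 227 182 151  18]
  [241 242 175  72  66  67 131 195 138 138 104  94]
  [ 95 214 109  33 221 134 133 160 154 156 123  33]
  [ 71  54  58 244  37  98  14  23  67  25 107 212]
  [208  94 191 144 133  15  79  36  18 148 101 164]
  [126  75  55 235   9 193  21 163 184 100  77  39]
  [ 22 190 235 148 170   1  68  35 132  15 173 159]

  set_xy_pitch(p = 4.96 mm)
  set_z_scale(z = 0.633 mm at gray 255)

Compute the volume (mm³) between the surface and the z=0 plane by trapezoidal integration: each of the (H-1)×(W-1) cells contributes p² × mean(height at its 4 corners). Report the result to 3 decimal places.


1030.111

height_mm = gray/255 × 0.633; cell vol = 4.96² × mean(4 corners)
unit = 4.96² × 0.633 / (4×255) = 0.0152675 mm³ per gray-sum
row 0: Σ corner-gray over 11 cells = 5637  → 86.0627
row 1: Σ corner-gray over 11 cells = 5249  → 80.1389
row 2: Σ corner-gray over 11 cells = 5493  → 83.8642
row 3: Σ corner-gray over 11 cells = 4571  → 69.7876
row 4: Σ corner-gray over 11 cells = 4968  → 75.8488
row 5: Σ corner-gray over 11 cells = 5114  → 78.0778
row 6: Σ corner-gray over 11 cells = 3694  → 56.3980
row 7: Σ corner-gray over 11 cells = 3541  → 54.0621
row 8: Σ corner-gray over 11 cells = 4862  → 74.2304
row 9: Σ corner-gray over 11 cells = 5993  → 91.4979
row 10: Σ corner-gray over 11 cells = 4739  → 72.3525
row 11: Σ corner-gray over 11 cells = 4027  → 61.4821
row 12: Σ corner-gray over 11 cells = 4679  → 71.4365
row 13: Σ corner-gray over 11 cells = 4904  → 74.8716
Σ rows: total corner-gray = 67471  → 1030.1110 mm³


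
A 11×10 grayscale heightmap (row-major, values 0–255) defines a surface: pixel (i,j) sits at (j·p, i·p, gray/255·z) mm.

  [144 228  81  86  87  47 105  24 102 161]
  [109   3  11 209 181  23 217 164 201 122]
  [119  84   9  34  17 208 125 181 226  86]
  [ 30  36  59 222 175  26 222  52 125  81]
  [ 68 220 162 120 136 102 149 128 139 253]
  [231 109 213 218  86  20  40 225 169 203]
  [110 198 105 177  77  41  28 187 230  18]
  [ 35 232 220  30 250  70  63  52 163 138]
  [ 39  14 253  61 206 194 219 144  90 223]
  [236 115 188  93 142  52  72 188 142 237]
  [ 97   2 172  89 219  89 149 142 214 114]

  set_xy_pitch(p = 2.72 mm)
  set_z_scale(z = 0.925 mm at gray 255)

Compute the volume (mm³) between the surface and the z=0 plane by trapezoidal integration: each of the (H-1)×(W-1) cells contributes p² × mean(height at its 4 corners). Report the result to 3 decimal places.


310.186

height_mm = gray/255 × 0.925; cell vol = 2.72² × mean(4 corners)
unit = 2.72² × 0.925 / (4×255) = 0.00670933 mm³ per gray-sum
row 0: Σ corner-gray over 9 cells = 4074  → 27.3338
row 1: Σ corner-gray over 9 cells = 4222  → 28.3268
row 2: Σ corner-gray over 9 cells = 3918  → 26.2872
row 3: Σ corner-gray over 9 cells = 4578  → 30.7153
row 4: Σ corner-gray over 9 cells = 5227  → 35.0697
row 5: Σ corner-gray over 9 cells = 4808  → 32.2585
row 6: Σ corner-gray over 9 cells = 4547  → 30.5073
row 7: Σ corner-gray over 9 cells = 4957  → 33.2582
row 8: Σ corner-gray over 9 cells = 5081  → 34.0901
row 9: Σ corner-gray over 9 cells = 4820  → 32.3390
Σ rows: total corner-gray = 46232  → 310.1859 mm³


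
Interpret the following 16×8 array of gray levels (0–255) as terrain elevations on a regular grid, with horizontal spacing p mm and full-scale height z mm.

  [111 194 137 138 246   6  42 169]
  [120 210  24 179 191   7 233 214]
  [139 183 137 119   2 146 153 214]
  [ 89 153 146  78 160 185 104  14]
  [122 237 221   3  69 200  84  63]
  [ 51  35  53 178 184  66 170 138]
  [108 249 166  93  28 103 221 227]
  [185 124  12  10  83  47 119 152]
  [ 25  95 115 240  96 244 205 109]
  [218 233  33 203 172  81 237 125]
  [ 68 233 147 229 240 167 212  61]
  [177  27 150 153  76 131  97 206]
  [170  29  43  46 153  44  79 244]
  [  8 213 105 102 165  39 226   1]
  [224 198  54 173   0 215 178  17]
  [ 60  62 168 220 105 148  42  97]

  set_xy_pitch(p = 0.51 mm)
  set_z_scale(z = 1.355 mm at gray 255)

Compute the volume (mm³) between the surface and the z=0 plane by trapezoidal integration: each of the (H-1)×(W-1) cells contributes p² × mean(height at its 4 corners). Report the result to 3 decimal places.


18.867

height_mm = gray/255 × 1.355; cell vol = 0.51² × mean(4 corners)
unit = 0.51² × 1.355 / (4×255) = 0.000345525 mm³ per gray-sum
row 0: Σ corner-gray over 7 cells = 3828  → 1.3227
row 1: Σ corner-gray over 7 cells = 3855  → 1.3320
row 2: Σ corner-gray over 7 cells = 3588  → 1.2397
row 3: Σ corner-gray over 7 cells = 3568  → 1.2328
row 4: Σ corner-gray over 7 cells = 3374  → 1.1658
row 5: Σ corner-gray over 7 cells = 3616  → 1.2494
row 6: Σ corner-gray over 7 cells = 3182  → 1.0995
row 7: Σ corner-gray over 7 cells = 3251  → 1.1233
row 8: Σ corner-gray over 7 cells = 4385  → 1.5151
row 9: Σ corner-gray over 7 cells = 4846  → 1.6744
row 10: Σ corner-gray over 7 cells = 4236  → 1.4636
row 11: Σ corner-gray over 7 cells = 2853  → 0.9858
row 12: Σ corner-gray over 7 cells = 2911  → 1.0058
row 13: Σ corner-gray over 7 cells = 3586  → 1.2391
row 14: Σ corner-gray over 7 cells = 3524  → 1.2176
Σ rows: total corner-gray = 54603  → 18.8667 mm³


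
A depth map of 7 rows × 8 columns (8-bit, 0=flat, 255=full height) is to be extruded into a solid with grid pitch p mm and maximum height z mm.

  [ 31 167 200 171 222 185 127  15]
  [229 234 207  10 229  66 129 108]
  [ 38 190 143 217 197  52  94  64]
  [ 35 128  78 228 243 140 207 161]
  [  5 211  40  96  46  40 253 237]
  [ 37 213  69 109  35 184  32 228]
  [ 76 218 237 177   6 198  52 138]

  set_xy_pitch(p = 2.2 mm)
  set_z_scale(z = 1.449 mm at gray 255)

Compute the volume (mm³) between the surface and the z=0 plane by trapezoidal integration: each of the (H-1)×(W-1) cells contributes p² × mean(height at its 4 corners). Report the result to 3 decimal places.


height_mm = gray/255 × 1.449; cell vol = 2.2² × mean(4 corners)
unit = 2.2² × 1.449 / (4×255) = 0.00687565 mm³ per gray-sum
row 0: Σ corner-gray over 7 cells = 4277  → 29.4071
row 1: Σ corner-gray over 7 cells = 3975  → 27.3307
row 2: Σ corner-gray over 7 cells = 4132  → 28.4102
row 3: Σ corner-gray over 7 cells = 3858  → 26.5262
row 4: Σ corner-gray over 7 cells = 3163  → 21.7477
row 5: Σ corner-gray over 7 cells = 3539  → 24.3329
Σ rows: total corner-gray = 22944  → 157.7548 mm³

157.755


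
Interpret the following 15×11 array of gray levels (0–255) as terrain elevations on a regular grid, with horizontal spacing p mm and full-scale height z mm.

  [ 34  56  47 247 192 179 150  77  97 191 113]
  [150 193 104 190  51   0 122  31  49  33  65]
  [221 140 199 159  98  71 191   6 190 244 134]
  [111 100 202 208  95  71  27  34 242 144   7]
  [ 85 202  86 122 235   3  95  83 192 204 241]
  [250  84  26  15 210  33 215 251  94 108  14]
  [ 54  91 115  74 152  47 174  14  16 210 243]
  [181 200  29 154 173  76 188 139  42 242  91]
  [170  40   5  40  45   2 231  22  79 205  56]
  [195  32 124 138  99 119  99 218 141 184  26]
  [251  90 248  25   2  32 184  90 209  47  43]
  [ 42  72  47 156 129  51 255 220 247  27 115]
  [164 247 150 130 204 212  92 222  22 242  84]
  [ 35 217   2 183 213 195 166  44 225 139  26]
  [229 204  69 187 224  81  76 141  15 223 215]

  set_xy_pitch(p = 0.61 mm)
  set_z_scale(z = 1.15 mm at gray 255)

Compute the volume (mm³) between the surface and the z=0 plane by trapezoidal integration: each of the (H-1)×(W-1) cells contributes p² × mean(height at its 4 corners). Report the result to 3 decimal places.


29.115

height_mm = gray/255 × 1.15; cell vol = 0.61² × mean(4 corners)
unit = 0.61² × 1.15 / (4×255) = 0.000419525 mm³ per gray-sum
row 0: Σ corner-gray over 10 cells = 4380  → 1.8375
row 1: Σ corner-gray over 10 cells = 4712  → 1.9768
row 2: Σ corner-gray over 10 cells = 5315  → 2.2298
row 3: Σ corner-gray over 10 cells = 5134  → 2.1538
row 4: Σ corner-gray over 10 cells = 5106  → 2.1421
row 5: Σ corner-gray over 10 cells = 4419  → 1.8539
row 6: Σ corner-gray over 10 cells = 4841  → 2.0309
row 7: Σ corner-gray over 10 cells = 4322  → 1.8132
row 8: Σ corner-gray over 10 cells = 4093  → 1.7171
row 9: Σ corner-gray over 10 cells = 4677  → 1.9621
row 10: Σ corner-gray over 10 cells = 4713  → 1.9772
row 11: Σ corner-gray over 10 cells = 5855  → 2.4563
row 12: Σ corner-gray over 10 cells = 6119  → 2.5671
row 13: Σ corner-gray over 10 cells = 5713  → 2.3967
Σ rows: total corner-gray = 69399  → 29.1146 mm³


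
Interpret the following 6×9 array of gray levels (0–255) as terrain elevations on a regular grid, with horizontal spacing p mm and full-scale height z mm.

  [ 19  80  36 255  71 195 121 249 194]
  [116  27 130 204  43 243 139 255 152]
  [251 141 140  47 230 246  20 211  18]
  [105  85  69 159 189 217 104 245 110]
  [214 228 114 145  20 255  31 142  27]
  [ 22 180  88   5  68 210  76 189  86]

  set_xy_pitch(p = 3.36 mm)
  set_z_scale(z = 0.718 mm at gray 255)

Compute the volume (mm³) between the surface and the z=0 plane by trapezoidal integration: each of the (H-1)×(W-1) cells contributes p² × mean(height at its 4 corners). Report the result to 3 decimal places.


176.972

height_mm = gray/255 × 0.718; cell vol = 3.36² × mean(4 corners)
unit = 3.36² × 0.718 / (4×255) = 0.00794699 mm³ per gray-sum
row 0: Σ corner-gray over 8 cells = 4577  → 36.3734
row 1: Σ corner-gray over 8 cells = 4689  → 37.2634
row 2: Σ corner-gray over 8 cells = 4690  → 37.2714
row 3: Σ corner-gray over 8 cells = 4462  → 35.4595
row 4: Σ corner-gray over 8 cells = 3851  → 30.6039
Σ rows: total corner-gray = 22269  → 176.9716 mm³
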